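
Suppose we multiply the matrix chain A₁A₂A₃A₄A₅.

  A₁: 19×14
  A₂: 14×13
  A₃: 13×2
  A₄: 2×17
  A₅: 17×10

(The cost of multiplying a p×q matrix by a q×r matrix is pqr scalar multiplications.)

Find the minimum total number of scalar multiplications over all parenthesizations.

Adjacent pairs: A₁A₂ = 19·14·13 = 3458; A₂A₃ = 14·13·2 = 364; A₃A₄ = 13·2·17 = 442; A₄A₅ = 2·17·10 = 340.
Length 3: A₁..A₃: k=1: 0+364+19·14·2=896; k=2: 3458+0+19·13·2=3952 → min 896 | A₂..A₄: k=2: 0+442+14·13·17=3536; k=3: 364+0+14·2·17=840 → min 840 | A₃..A₅: k=3: 0+340+13·2·10=600; k=4: 442+0+13·17·10=2652 → min 600.
Length 4: A₁..A₄: k=1: 0+840+19·14·17=5362; k=2: 3458+442+19·13·17=8099; k=3: 896+0+19·2·17=1542 → min 1542 | A₂..A₅: k=2: 0+600+14·13·10=2420; k=3: 364+340+14·2·10=984; k=4: 840+0+14·17·10=3220 → min 984.
Length 5: A₁..A₅: k=1: 0+984+19·14·10=3644; k=2: 3458+600+19·13·10=6528; k=3: 896+340+19·2·10=1616; k=4: 1542+0+19·17·10=4772 → min 1616.
Optimal order: ((A₁(A₂A₃))(A₄A₅)) with cost 1616.

1616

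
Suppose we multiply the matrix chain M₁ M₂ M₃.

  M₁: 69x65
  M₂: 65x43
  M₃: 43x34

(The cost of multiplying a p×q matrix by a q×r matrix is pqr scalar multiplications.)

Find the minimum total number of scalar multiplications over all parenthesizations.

Order (M₁ (M₂ M₃)): (M₂ M₃): 65×43 by 43×34 → 65×34, cost 65·43·34 = 95030; (M₁ (M₂ M₃)): 69×65 by 65×34 → 69×34, cost 69·65·34 = 152490; cumulative 247520. Total 247520.
Order ((M₁ M₂) M₃): (M₁ M₂): 69×65 by 65×43 → 69×43, cost 69·65·43 = 192855; ((M₁ M₂) M₃): 69×43 by 43×34 → 69×34, cost 69·43·34 = 100878; cumulative 293733. Total 293733.
Minimum: 247520.

247520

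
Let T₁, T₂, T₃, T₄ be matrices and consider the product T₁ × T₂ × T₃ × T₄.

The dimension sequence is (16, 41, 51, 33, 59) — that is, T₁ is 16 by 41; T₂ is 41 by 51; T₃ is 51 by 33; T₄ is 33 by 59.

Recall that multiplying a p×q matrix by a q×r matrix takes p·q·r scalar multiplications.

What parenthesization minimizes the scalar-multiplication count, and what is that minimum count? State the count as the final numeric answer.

Adjacent pairs: T₁T₂ = 16·41·51 = 33456; T₂T₃ = 41·51·33 = 69003; T₃T₄ = 51·33·59 = 99297.
Length 3: T₁..T₃: k=1: 0+69003+16·41·33=90651; k=2: 33456+0+16·51·33=60384 → min 60384 | T₂..T₄: k=2: 0+99297+41·51·59=222666; k=3: 69003+0+41·33·59=148830 → min 148830.
Length 4: T₁..T₄: k=1: 0+148830+16·41·59=187534; k=2: 33456+99297+16·51·59=180897; k=3: 60384+0+16·33·59=91536 → min 91536.
Optimal parenthesization: (((T₁ × T₂) × T₃) × T₄) with cost 91536.

91536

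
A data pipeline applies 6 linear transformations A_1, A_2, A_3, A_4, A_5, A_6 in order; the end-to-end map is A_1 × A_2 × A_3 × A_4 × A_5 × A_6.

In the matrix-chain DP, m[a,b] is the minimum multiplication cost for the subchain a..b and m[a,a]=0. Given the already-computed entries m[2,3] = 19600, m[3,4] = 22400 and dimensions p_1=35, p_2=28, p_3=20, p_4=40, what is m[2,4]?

m[2,4] = min over k∈[2,3] of m[2,k]+m[k+1,4]+p_{1}·p_k·p_{4}.
k=2: 0 + 22400 + 35·28·40 = 61600; k=3: 19600 + 0 + 35·20·40 = 47600.
Minimum: 47600 at k=3.

47600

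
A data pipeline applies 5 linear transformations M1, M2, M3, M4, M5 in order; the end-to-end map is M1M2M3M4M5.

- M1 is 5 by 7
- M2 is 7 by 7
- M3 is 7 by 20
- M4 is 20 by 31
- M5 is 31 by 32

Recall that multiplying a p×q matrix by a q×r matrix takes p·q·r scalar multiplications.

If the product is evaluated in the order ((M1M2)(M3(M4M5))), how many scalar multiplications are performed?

25685

(M1M2): 5×7 by 7×7 → 5×7, cost 5·7·7 = 245
(M4M5): 20×31 by 31×32 → 20×32, cost 20·31·32 = 19840
(M3(M4M5)): 7×20 by 20×32 → 7×32, cost 7·20·32 = 4480; cumulative 24320
((M1M2)(M3(M4M5))): 5×7 by 7×32 → 5×32, cost 5·7·32 = 1120; cumulative 25685
Total: 25685 scalar multiplications.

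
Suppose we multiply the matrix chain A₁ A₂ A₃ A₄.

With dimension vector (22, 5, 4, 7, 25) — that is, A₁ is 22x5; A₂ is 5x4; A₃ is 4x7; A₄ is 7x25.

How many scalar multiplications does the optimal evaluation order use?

Adjacent pairs: A₁A₂ = 22·5·4 = 440; A₂A₃ = 5·4·7 = 140; A₃A₄ = 4·7·25 = 700.
Length 3: A₁..A₃: k=1: 0+140+22·5·7=910; k=2: 440+0+22·4·7=1056 → min 910 | A₂..A₄: k=2: 0+700+5·4·25=1200; k=3: 140+0+5·7·25=1015 → min 1015.
Length 4: A₁..A₄: k=1: 0+1015+22·5·25=3765; k=2: 440+700+22·4·25=3340; k=3: 910+0+22·7·25=4760 → min 3340.
Optimal order: ((A₁ A₂) (A₃ A₄)) with cost 3340.

3340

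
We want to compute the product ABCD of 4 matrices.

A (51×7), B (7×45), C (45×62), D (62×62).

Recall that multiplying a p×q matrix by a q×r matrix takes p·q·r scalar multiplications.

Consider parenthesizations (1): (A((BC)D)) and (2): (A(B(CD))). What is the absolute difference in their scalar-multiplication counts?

146072

Order (1) = (A((BC)D)): (BC): 7×45 by 45×62 → 7×62, cost 7·45·62 = 19530; ((BC)D): 7×62 by 62×62 → 7×62, cost 7·62·62 = 26908; cumulative 46438; (A((BC)D)): 51×7 by 7×62 → 51×62, cost 51·7·62 = 22134; cumulative 68572. Total 68572.
Order (2) = (A(B(CD))): (CD): 45×62 by 62×62 → 45×62, cost 45·62·62 = 172980; (B(CD)): 7×45 by 45×62 → 7×62, cost 7·45·62 = 19530; cumulative 192510; (A(B(CD))): 51×7 by 7×62 → 51×62, cost 51·7·62 = 22134; cumulative 214644. Total 214644.
Difference: |68572 − 214644| = 146072.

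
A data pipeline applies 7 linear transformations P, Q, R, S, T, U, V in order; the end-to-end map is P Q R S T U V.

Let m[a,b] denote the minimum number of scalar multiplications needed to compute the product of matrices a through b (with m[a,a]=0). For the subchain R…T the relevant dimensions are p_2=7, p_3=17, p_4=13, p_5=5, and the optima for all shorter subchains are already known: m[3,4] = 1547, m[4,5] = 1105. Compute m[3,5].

1700

m[3,5] = min over k∈[3,4] of m[3,k]+m[k+1,5]+p_{2}·p_k·p_{5}.
k=3: 0 + 1105 + 7·17·5 = 1700; k=4: 1547 + 0 + 7·13·5 = 2002.
Minimum: 1700 at k=3.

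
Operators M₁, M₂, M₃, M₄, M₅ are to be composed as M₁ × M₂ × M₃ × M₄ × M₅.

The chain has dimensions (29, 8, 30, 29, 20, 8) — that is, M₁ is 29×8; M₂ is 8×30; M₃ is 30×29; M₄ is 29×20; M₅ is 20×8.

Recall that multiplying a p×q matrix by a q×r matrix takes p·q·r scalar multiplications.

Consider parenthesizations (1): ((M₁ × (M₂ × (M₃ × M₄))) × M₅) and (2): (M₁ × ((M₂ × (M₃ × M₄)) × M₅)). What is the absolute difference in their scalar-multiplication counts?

Order (1) = ((M₁ × (M₂ × (M₃ × M₄))) × M₅): (M₃ × M₄): 30×29 by 29×20 → 30×20, cost 30·29·20 = 17400; (M₂ × (M₃ × M₄)): 8×30 by 30×20 → 8×20, cost 8·30·20 = 4800; cumulative 22200; (M₁ × (M₂ × (M₃ × M₄))): 29×8 by 8×20 → 29×20, cost 29·8·20 = 4640; cumulative 26840; ((M₁ × (M₂ × (M₃ × M₄))) × M₅): 29×20 by 20×8 → 29×8, cost 29·20·8 = 4640; cumulative 31480. Total 31480.
Order (2) = (M₁ × ((M₂ × (M₃ × M₄)) × M₅)): (M₃ × M₄): 30×29 by 29×20 → 30×20, cost 30·29·20 = 17400; (M₂ × (M₃ × M₄)): 8×30 by 30×20 → 8×20, cost 8·30·20 = 4800; cumulative 22200; ((M₂ × (M₃ × M₄)) × M₅): 8×20 by 20×8 → 8×8, cost 8·20·8 = 1280; cumulative 23480; (M₁ × ((M₂ × (M₃ × M₄)) × M₅)): 29×8 by 8×8 → 29×8, cost 29·8·8 = 1856; cumulative 25336. Total 25336.
Difference: |31480 − 25336| = 6144.

6144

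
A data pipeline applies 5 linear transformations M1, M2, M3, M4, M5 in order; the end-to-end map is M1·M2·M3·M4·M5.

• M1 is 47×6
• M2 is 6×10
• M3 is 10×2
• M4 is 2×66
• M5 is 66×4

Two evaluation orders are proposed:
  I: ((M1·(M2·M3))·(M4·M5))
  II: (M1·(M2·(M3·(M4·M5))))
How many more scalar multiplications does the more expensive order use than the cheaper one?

388

Order I = ((M1·(M2·M3))·(M4·M5)): (M2·M3): 6×10 by 10×2 → 6×2, cost 6·10·2 = 120; (M1·(M2·M3)): 47×6 by 6×2 → 47×2, cost 47·6·2 = 564; cumulative 684; (M4·M5): 2×66 by 66×4 → 2×4, cost 2·66·4 = 528; ((M1·(M2·M3))·(M4·M5)): 47×2 by 2×4 → 47×4, cost 47·2·4 = 376; cumulative 1588. Total 1588.
Order II = (M1·(M2·(M3·(M4·M5)))): (M4·M5): 2×66 by 66×4 → 2×4, cost 2·66·4 = 528; (M3·(M4·M5)): 10×2 by 2×4 → 10×4, cost 10·2·4 = 80; cumulative 608; (M2·(M3·(M4·M5))): 6×10 by 10×4 → 6×4, cost 6·10·4 = 240; cumulative 848; (M1·(M2·(M3·(M4·M5)))): 47×6 by 6×4 → 47×4, cost 47·6·4 = 1128; cumulative 1976. Total 1976.
Difference: |1588 − 1976| = 388.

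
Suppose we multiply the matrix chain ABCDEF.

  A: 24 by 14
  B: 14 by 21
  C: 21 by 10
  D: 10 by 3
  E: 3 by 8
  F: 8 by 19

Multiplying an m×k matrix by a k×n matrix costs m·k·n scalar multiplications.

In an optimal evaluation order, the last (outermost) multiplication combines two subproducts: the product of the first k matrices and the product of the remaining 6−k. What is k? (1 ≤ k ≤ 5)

4

Adjacent pairs: AB = 24·14·21 = 7056; BC = 14·21·10 = 2940; CD = 21·10·3 = 630; DE = 10·3·8 = 240; EF = 3·8·19 = 456.
Length 3: A..C: k=1: 0+2940+24·14·10=6300; k=2: 7056+0+24·21·10=12096 → min 6300 | B..D: k=2: 0+630+14·21·3=1512; k=3: 2940+0+14·10·3=3360 → min 1512 | C..E: k=3: 0+240+21·10·8=1920; k=4: 630+0+21·3·8=1134 → min 1134 | D..F: k=4: 0+456+10·3·19=1026; k=5: 240+0+10·8·19=1760 → min 1026.
Length 4: A..D: k=1: 0+1512+24·14·3=2520; k=2: 7056+630+24·21·3=9198; k=3: 6300+0+24·10·3=7020 → min 2520 | B..E: k=2: 0+1134+14·21·8=3486; k=3: 2940+240+14·10·8=4300; k=4: 1512+0+14·3·8=1848 → min 1848 | C..F: k=3: 0+1026+21·10·19=5016; k=4: 630+456+21·3·19=2283; k=5: 1134+0+21·8·19=4326 → min 2283.
Length 5: A..E: k=1: 0+1848+24·14·8=4536; k=2: 7056+1134+24·21·8=12222; k=3: 6300+240+24·10·8=8460; k=4: 2520+0+24·3·8=3096 → min 3096 | B..F: k=2: 0+2283+14·21·19=7869; k=3: 2940+1026+14·10·19=6626; k=4: 1512+456+14·3·19=2766; k=5: 1848+0+14·8·19=3976 → min 2766.
Top-level splits: k=1: (A..A)·(B..F) → 0+2766+24·14·19 = 9150; k=2: (A..B)·(C..F) → 7056+2283+24·21·19 = 18915; k=3: (A..C)·(D..F) → 6300+1026+24·10·19 = 11886; k=4: (A..D)·(E..F) → 2520+456+24·3·19 = 4344; k=5: (A..E)·(F..F) → 3096+0+24·8·19 = 6744.
Best split is after D, i.e. k = 4.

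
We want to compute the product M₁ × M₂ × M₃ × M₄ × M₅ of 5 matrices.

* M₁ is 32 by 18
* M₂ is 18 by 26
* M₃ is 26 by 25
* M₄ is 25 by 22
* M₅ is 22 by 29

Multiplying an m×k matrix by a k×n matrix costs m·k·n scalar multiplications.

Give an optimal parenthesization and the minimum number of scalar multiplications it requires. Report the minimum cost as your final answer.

Adjacent pairs: M₁M₂ = 32·18·26 = 14976; M₂M₃ = 18·26·25 = 11700; M₃M₄ = 26·25·22 = 14300; M₄M₅ = 25·22·29 = 15950.
Length 3: M₁..M₃: k=1: 0+11700+32·18·25=26100; k=2: 14976+0+32·26·25=35776 → min 26100 | M₂..M₄: k=2: 0+14300+18·26·22=24596; k=3: 11700+0+18·25·22=21600 → min 21600 | M₃..M₅: k=3: 0+15950+26·25·29=34800; k=4: 14300+0+26·22·29=30888 → min 30888.
Length 4: M₁..M₄: k=1: 0+21600+32·18·22=34272; k=2: 14976+14300+32·26·22=47580; k=3: 26100+0+32·25·22=43700 → min 34272 | M₂..M₅: k=2: 0+30888+18·26·29=44460; k=3: 11700+15950+18·25·29=40700; k=4: 21600+0+18·22·29=33084 → min 33084.
Length 5: M₁..M₅: k=1: 0+33084+32·18·29=49788; k=2: 14976+30888+32·26·29=69992; k=3: 26100+15950+32·25·29=65250; k=4: 34272+0+32·22·29=54688 → min 49788.
Optimal parenthesization: (M₁ × (((M₂ × M₃) × M₄) × M₅)) with cost 49788.

49788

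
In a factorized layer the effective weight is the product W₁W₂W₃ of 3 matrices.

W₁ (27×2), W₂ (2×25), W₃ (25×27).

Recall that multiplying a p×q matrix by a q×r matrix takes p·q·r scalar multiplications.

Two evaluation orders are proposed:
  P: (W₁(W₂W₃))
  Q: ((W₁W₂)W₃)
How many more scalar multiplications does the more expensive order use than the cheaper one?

16767

Order P = (W₁(W₂W₃)): (W₂W₃): 2×25 by 25×27 → 2×27, cost 2·25·27 = 1350; (W₁(W₂W₃)): 27×2 by 2×27 → 27×27, cost 27·2·27 = 1458; cumulative 2808. Total 2808.
Order Q = ((W₁W₂)W₃): (W₁W₂): 27×2 by 2×25 → 27×25, cost 27·2·25 = 1350; ((W₁W₂)W₃): 27×25 by 25×27 → 27×27, cost 27·25·27 = 18225; cumulative 19575. Total 19575.
Difference: |2808 − 19575| = 16767.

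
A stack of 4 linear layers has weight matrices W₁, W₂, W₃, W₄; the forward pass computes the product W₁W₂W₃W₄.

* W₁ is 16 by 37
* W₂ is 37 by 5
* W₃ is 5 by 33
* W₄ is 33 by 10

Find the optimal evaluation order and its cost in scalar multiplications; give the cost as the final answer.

Adjacent pairs: W₁W₂ = 16·37·5 = 2960; W₂W₃ = 37·5·33 = 6105; W₃W₄ = 5·33·10 = 1650.
Length 3: W₁..W₃: k=1: 0+6105+16·37·33=25641; k=2: 2960+0+16·5·33=5600 → min 5600 | W₂..W₄: k=2: 0+1650+37·5·10=3500; k=3: 6105+0+37·33·10=18315 → min 3500.
Length 4: W₁..W₄: k=1: 0+3500+16·37·10=9420; k=2: 2960+1650+16·5·10=5410; k=3: 5600+0+16·33·10=10880 → min 5410.
Optimal parenthesization: ((W₁W₂)(W₃W₄)) with cost 5410.

5410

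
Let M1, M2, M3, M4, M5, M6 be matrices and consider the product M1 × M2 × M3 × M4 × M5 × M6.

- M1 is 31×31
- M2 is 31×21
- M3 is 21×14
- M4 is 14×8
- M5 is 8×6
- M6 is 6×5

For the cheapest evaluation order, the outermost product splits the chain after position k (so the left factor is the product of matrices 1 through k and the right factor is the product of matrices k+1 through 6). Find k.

1

Adjacent pairs: M1M2 = 31·31·21 = 20181; M2M3 = 31·21·14 = 9114; M3M4 = 21·14·8 = 2352; M4M5 = 14·8·6 = 672; M5M6 = 8·6·5 = 240.
Length 3: M1..M3: k=1: 0+9114+31·31·14=22568; k=2: 20181+0+31·21·14=29295 → min 22568 | M2..M4: k=2: 0+2352+31·21·8=7560; k=3: 9114+0+31·14·8=12586 → min 7560 | M3..M5: k=3: 0+672+21·14·6=2436; k=4: 2352+0+21·8·6=3360 → min 2436 | M4..M6: k=4: 0+240+14·8·5=800; k=5: 672+0+14·6·5=1092 → min 800.
Length 4: M1..M4: k=1: 0+7560+31·31·8=15248; k=2: 20181+2352+31·21·8=27741; k=3: 22568+0+31·14·8=26040 → min 15248 | M2..M5: k=2: 0+2436+31·21·6=6342; k=3: 9114+672+31·14·6=12390; k=4: 7560+0+31·8·6=9048 → min 6342 | M3..M6: k=3: 0+800+21·14·5=2270; k=4: 2352+240+21·8·5=3432; k=5: 2436+0+21·6·5=3066 → min 2270.
Length 5: M1..M5: k=1: 0+6342+31·31·6=12108; k=2: 20181+2436+31·21·6=26523; k=3: 22568+672+31·14·6=25844; k=4: 15248+0+31·8·6=16736 → min 12108 | M2..M6: k=2: 0+2270+31·21·5=5525; k=3: 9114+800+31·14·5=12084; k=4: 7560+240+31·8·5=9040; k=5: 6342+0+31·6·5=7272 → min 5525.
Top-level splits: k=1: (M1..M1)·(M2..M6) → 0+5525+31·31·5 = 10330; k=2: (M1..M2)·(M3..M6) → 20181+2270+31·21·5 = 25706; k=3: (M1..M3)·(M4..M6) → 22568+800+31·14·5 = 25538; k=4: (M1..M4)·(M5..M6) → 15248+240+31·8·5 = 16728; k=5: (M1..M5)·(M6..M6) → 12108+0+31·6·5 = 13038.
Best split is after M1, i.e. k = 1.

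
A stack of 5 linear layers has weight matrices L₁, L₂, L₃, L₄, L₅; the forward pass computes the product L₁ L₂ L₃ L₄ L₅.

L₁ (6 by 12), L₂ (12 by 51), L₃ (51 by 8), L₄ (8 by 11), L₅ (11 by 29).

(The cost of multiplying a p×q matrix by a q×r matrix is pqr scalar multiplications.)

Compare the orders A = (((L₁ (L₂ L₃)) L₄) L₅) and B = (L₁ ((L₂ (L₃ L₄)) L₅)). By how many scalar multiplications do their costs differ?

Order A = (((L₁ (L₂ L₃)) L₄) L₅): (L₂ L₃): 12×51 by 51×8 → 12×8, cost 12·51·8 = 4896; (L₁ (L₂ L₃)): 6×12 by 12×8 → 6×8, cost 6·12·8 = 576; cumulative 5472; ((L₁ (L₂ L₃)) L₄): 6×8 by 8×11 → 6×11, cost 6·8·11 = 528; cumulative 6000; (((L₁ (L₂ L₃)) L₄) L₅): 6×11 by 11×29 → 6×29, cost 6·11·29 = 1914; cumulative 7914. Total 7914.
Order B = (L₁ ((L₂ (L₃ L₄)) L₅)): (L₃ L₄): 51×8 by 8×11 → 51×11, cost 51·8·11 = 4488; (L₂ (L₃ L₄)): 12×51 by 51×11 → 12×11, cost 12·51·11 = 6732; cumulative 11220; ((L₂ (L₃ L₄)) L₅): 12×11 by 11×29 → 12×29, cost 12·11·29 = 3828; cumulative 15048; (L₁ ((L₂ (L₃ L₄)) L₅)): 6×12 by 12×29 → 6×29, cost 6·12·29 = 2088; cumulative 17136. Total 17136.
Difference: |7914 − 17136| = 9222.

9222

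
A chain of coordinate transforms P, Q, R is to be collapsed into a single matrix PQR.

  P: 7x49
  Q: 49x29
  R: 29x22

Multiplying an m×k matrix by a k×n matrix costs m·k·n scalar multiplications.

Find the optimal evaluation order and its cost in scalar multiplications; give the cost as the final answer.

(P(QR)): cost 38808.
((PQ)R): cost 14413.
Optimal: ((PQ)R) with cost 14413.

14413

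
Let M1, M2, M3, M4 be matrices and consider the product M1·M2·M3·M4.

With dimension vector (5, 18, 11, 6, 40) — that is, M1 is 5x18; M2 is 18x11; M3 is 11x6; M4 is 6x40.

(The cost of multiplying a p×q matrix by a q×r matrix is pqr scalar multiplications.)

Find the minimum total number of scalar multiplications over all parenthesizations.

2520

Adjacent pairs: M1M2 = 5·18·11 = 990; M2M3 = 18·11·6 = 1188; M3M4 = 11·6·40 = 2640.
Length 3: M1..M3: k=1: 0+1188+5·18·6=1728; k=2: 990+0+5·11·6=1320 → min 1320 | M2..M4: k=2: 0+2640+18·11·40=10560; k=3: 1188+0+18·6·40=5508 → min 5508.
Length 4: M1..M4: k=1: 0+5508+5·18·40=9108; k=2: 990+2640+5·11·40=5830; k=3: 1320+0+5·6·40=2520 → min 2520.
Optimal order: (((M1·M2)·M3)·M4) with cost 2520.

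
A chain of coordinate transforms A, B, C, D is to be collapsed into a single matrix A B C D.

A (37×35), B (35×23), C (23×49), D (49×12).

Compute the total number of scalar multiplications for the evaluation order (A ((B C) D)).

75565

(B C): 35×23 by 23×49 → 35×49, cost 35·23·49 = 39445
((B C) D): 35×49 by 49×12 → 35×12, cost 35·49·12 = 20580; cumulative 60025
(A ((B C) D)): 37×35 by 35×12 → 37×12, cost 37·35·12 = 15540; cumulative 75565
Total: 75565 scalar multiplications.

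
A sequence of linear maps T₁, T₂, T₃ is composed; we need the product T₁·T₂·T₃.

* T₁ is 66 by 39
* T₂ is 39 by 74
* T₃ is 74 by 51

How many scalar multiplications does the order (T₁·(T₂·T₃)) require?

278460

(T₂·T₃): 39×74 by 74×51 → 39×51, cost 39·74·51 = 147186
(T₁·(T₂·T₃)): 66×39 by 39×51 → 66×51, cost 66·39·51 = 131274; cumulative 278460
Total: 278460 scalar multiplications.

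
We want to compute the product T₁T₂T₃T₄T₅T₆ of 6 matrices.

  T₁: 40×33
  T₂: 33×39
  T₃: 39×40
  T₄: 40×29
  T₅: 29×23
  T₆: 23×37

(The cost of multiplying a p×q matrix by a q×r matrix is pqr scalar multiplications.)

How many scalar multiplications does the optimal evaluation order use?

156561

Adjacent pairs: T₁T₂ = 40·33·39 = 51480; T₂T₃ = 33·39·40 = 51480; T₃T₄ = 39·40·29 = 45240; T₄T₅ = 40·29·23 = 26680; T₅T₆ = 29·23·37 = 24679.
Length 3: T₁..T₃: k=1: 0+51480+40·33·40=104280; k=2: 51480+0+40·39·40=113880 → min 104280 | T₂..T₄: k=2: 0+45240+33·39·29=82563; k=3: 51480+0+33·40·29=89760 → min 82563 | T₃..T₅: k=3: 0+26680+39·40·23=62560; k=4: 45240+0+39·29·23=71253 → min 62560 | T₄..T₆: k=4: 0+24679+40·29·37=67599; k=5: 26680+0+40·23·37=60720 → min 60720.
Length 4: T₁..T₄: k=1: 0+82563+40·33·29=120843; k=2: 51480+45240+40·39·29=141960; k=3: 104280+0+40·40·29=150680 → min 120843 | T₂..T₅: k=2: 0+62560+33·39·23=92161; k=3: 51480+26680+33·40·23=108520; k=4: 82563+0+33·29·23=104574 → min 92161 | T₃..T₆: k=3: 0+60720+39·40·37=118440; k=4: 45240+24679+39·29·37=111766; k=5: 62560+0+39·23·37=95749 → min 95749.
Length 5: T₁..T₅: k=1: 0+92161+40·33·23=122521; k=2: 51480+62560+40·39·23=149920; k=3: 104280+26680+40·40·23=167760; k=4: 120843+0+40·29·23=147523 → min 122521 | T₂..T₆: k=2: 0+95749+33·39·37=143368; k=3: 51480+60720+33·40·37=161040; k=4: 82563+24679+33·29·37=142651; k=5: 92161+0+33·23·37=120244 → min 120244.
Length 6: T₁..T₆: k=1: 0+120244+40·33·37=169084; k=2: 51480+95749+40·39·37=204949; k=3: 104280+60720+40·40·37=224200; k=4: 120843+24679+40·29·37=188442; k=5: 122521+0+40·23·37=156561 → min 156561.
Optimal order: ((T₁(T₂(T₃(T₄T₅))))T₆) with cost 156561.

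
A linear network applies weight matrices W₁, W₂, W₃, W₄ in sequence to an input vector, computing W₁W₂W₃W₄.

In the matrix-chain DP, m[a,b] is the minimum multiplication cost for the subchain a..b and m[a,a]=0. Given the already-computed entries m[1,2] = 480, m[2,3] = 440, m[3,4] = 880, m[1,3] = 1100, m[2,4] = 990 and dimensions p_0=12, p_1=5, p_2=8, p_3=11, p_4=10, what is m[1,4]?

1590

m[1,4] = min over k∈[1,3] of m[1,k]+m[k+1,4]+p_{0}·p_k·p_{4}.
k=1: 0 + 990 + 12·5·10 = 1590; k=2: 480 + 880 + 12·8·10 = 2320; k=3: 1100 + 0 + 12·11·10 = 2420.
Minimum: 1590 at k=1.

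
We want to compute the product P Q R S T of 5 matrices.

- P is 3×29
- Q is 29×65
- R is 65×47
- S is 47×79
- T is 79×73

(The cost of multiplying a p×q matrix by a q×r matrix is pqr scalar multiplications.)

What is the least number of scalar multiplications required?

43260

Adjacent pairs: PQ = 3·29·65 = 5655; QR = 29·65·47 = 88595; RS = 65·47·79 = 241345; ST = 47·79·73 = 271049.
Length 3: P..R: k=1: 0+88595+3·29·47=92684; k=2: 5655+0+3·65·47=14820 → min 14820 | Q..S: k=2: 0+241345+29·65·79=390260; k=3: 88595+0+29·47·79=196272 → min 196272 | R..T: k=3: 0+271049+65·47·73=494064; k=4: 241345+0+65·79·73=616200 → min 494064.
Length 4: P..S: k=1: 0+196272+3·29·79=203145; k=2: 5655+241345+3·65·79=262405; k=3: 14820+0+3·47·79=25959 → min 25959 | Q..T: k=2: 0+494064+29·65·73=631669; k=3: 88595+271049+29·47·73=459143; k=4: 196272+0+29·79·73=363515 → min 363515.
Length 5: P..T: k=1: 0+363515+3·29·73=369866; k=2: 5655+494064+3·65·73=513954; k=3: 14820+271049+3·47·73=296162; k=4: 25959+0+3·79·73=43260 → min 43260.
Optimal order: ((((P Q) R) S) T) with cost 43260.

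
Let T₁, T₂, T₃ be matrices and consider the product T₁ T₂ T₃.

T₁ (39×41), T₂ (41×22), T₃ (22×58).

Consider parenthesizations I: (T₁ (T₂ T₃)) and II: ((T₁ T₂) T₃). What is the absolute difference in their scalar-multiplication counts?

Order I = (T₁ (T₂ T₃)): (T₂ T₃): 41×22 by 22×58 → 41×58, cost 41·22·58 = 52316; (T₁ (T₂ T₃)): 39×41 by 41×58 → 39×58, cost 39·41·58 = 92742; cumulative 145058. Total 145058.
Order II = ((T₁ T₂) T₃): (T₁ T₂): 39×41 by 41×22 → 39×22, cost 39·41·22 = 35178; ((T₁ T₂) T₃): 39×22 by 22×58 → 39×58, cost 39·22·58 = 49764; cumulative 84942. Total 84942.
Difference: |145058 − 84942| = 60116.

60116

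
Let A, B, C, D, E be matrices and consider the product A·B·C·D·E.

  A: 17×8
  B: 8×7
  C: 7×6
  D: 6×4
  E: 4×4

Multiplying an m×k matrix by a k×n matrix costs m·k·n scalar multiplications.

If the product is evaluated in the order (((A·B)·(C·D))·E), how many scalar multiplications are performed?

1868

(A·B): 17×8 by 8×7 → 17×7, cost 17·8·7 = 952
(C·D): 7×6 by 6×4 → 7×4, cost 7·6·4 = 168
((A·B)·(C·D)): 17×7 by 7×4 → 17×4, cost 17·7·4 = 476; cumulative 1596
(((A·B)·(C·D))·E): 17×4 by 4×4 → 17×4, cost 17·4·4 = 272; cumulative 1868
Total: 1868 scalar multiplications.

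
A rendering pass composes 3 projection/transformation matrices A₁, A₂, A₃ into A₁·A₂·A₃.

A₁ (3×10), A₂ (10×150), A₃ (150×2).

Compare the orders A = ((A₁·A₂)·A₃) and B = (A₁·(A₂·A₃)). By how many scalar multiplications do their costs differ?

Order A = ((A₁·A₂)·A₃): (A₁·A₂): 3×10 by 10×150 → 3×150, cost 3·10·150 = 4500; ((A₁·A₂)·A₃): 3×150 by 150×2 → 3×2, cost 3·150·2 = 900; cumulative 5400. Total 5400.
Order B = (A₁·(A₂·A₃)): (A₂·A₃): 10×150 by 150×2 → 10×2, cost 10·150·2 = 3000; (A₁·(A₂·A₃)): 3×10 by 10×2 → 3×2, cost 3·10·2 = 60; cumulative 3060. Total 3060.
Difference: |5400 − 3060| = 2340.

2340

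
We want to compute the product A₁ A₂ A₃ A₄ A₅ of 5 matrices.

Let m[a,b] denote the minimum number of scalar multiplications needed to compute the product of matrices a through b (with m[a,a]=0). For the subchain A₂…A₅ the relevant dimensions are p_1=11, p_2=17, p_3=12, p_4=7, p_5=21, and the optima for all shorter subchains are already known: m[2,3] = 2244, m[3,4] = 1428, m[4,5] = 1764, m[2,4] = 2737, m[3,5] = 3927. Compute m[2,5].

m[2,5] = min over k∈[2,4] of m[2,k]+m[k+1,5]+p_{1}·p_k·p_{5}.
k=2: 0 + 3927 + 11·17·21 = 7854; k=3: 2244 + 1764 + 11·12·21 = 6780; k=4: 2737 + 0 + 11·7·21 = 4354.
Minimum: 4354 at k=4.

4354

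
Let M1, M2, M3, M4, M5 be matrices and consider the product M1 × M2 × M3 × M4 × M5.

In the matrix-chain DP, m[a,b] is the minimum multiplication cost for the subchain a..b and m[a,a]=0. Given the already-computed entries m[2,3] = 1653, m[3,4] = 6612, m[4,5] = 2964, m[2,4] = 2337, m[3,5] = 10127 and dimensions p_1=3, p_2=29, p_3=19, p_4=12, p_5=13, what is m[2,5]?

m[2,5] = min over k∈[2,4] of m[2,k]+m[k+1,5]+p_{1}·p_k·p_{5}.
k=2: 0 + 10127 + 3·29·13 = 11258; k=3: 1653 + 2964 + 3·19·13 = 5358; k=4: 2337 + 0 + 3·12·13 = 2805.
Minimum: 2805 at k=4.

2805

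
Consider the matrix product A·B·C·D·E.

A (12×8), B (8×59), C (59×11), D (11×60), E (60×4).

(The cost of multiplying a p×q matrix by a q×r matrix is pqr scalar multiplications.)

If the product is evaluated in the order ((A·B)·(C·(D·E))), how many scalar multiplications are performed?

13732

(A·B): 12×8 by 8×59 → 12×59, cost 12·8·59 = 5664
(D·E): 11×60 by 60×4 → 11×4, cost 11·60·4 = 2640
(C·(D·E)): 59×11 by 11×4 → 59×4, cost 59·11·4 = 2596; cumulative 5236
((A·B)·(C·(D·E))): 12×59 by 59×4 → 12×4, cost 12·59·4 = 2832; cumulative 13732
Total: 13732 scalar multiplications.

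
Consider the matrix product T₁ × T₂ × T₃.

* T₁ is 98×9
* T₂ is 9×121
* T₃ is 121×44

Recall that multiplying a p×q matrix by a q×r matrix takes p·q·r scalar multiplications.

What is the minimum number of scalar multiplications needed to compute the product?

Order (T₁ × (T₂ × T₃)): (T₂ × T₃): 9×121 by 121×44 → 9×44, cost 9·121·44 = 47916; (T₁ × (T₂ × T₃)): 98×9 by 9×44 → 98×44, cost 98·9·44 = 38808; cumulative 86724. Total 86724.
Order ((T₁ × T₂) × T₃): (T₁ × T₂): 98×9 by 9×121 → 98×121, cost 98·9·121 = 106722; ((T₁ × T₂) × T₃): 98×121 by 121×44 → 98×44, cost 98·121·44 = 521752; cumulative 628474. Total 628474.
Minimum: 86724.

86724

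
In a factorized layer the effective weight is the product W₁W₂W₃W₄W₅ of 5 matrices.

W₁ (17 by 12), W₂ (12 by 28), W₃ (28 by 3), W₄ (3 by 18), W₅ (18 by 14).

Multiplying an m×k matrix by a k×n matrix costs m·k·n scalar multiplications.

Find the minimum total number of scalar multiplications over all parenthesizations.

3090

Adjacent pairs: W₁W₂ = 17·12·28 = 5712; W₂W₃ = 12·28·3 = 1008; W₃W₄ = 28·3·18 = 1512; W₄W₅ = 3·18·14 = 756.
Length 3: W₁..W₃: k=1: 0+1008+17·12·3=1620; k=2: 5712+0+17·28·3=7140 → min 1620 | W₂..W₄: k=2: 0+1512+12·28·18=7560; k=3: 1008+0+12·3·18=1656 → min 1656 | W₃..W₅: k=3: 0+756+28·3·14=1932; k=4: 1512+0+28·18·14=8568 → min 1932.
Length 4: W₁..W₄: k=1: 0+1656+17·12·18=5328; k=2: 5712+1512+17·28·18=15792; k=3: 1620+0+17·3·18=2538 → min 2538 | W₂..W₅: k=2: 0+1932+12·28·14=6636; k=3: 1008+756+12·3·14=2268; k=4: 1656+0+12·18·14=4680 → min 2268.
Length 5: W₁..W₅: k=1: 0+2268+17·12·14=5124; k=2: 5712+1932+17·28·14=14308; k=3: 1620+756+17·3·14=3090; k=4: 2538+0+17·18·14=6822 → min 3090.
Optimal order: ((W₁(W₂W₃))(W₄W₅)) with cost 3090.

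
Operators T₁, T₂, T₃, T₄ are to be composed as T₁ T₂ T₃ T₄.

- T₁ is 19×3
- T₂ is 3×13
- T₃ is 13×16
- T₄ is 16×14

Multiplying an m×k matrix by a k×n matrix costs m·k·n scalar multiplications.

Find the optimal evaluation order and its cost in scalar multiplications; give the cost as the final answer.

Adjacent pairs: T₁T₂ = 19·3·13 = 741; T₂T₃ = 3·13·16 = 624; T₃T₄ = 13·16·14 = 2912.
Length 3: T₁..T₃: k=1: 0+624+19·3·16=1536; k=2: 741+0+19·13·16=4693 → min 1536 | T₂..T₄: k=2: 0+2912+3·13·14=3458; k=3: 624+0+3·16·14=1296 → min 1296.
Length 4: T₁..T₄: k=1: 0+1296+19·3·14=2094; k=2: 741+2912+19·13·14=7111; k=3: 1536+0+19·16·14=5792 → min 2094.
Optimal parenthesization: (T₁ ((T₂ T₃) T₄)) with cost 2094.

2094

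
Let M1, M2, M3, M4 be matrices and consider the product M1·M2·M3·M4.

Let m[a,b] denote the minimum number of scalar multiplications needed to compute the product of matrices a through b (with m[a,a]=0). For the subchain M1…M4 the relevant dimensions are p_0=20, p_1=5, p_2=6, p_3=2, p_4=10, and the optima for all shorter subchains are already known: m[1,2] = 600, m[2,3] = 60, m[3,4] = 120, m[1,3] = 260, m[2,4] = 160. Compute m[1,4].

m[1,4] = min over k∈[1,3] of m[1,k]+m[k+1,4]+p_{0}·p_k·p_{4}.
k=1: 0 + 160 + 20·5·10 = 1160; k=2: 600 + 120 + 20·6·10 = 1920; k=3: 260 + 0 + 20·2·10 = 660.
Minimum: 660 at k=3.

660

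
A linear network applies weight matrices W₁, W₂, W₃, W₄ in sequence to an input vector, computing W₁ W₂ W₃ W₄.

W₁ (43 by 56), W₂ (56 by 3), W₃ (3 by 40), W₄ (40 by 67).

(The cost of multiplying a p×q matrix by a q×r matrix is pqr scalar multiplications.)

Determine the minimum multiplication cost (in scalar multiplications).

Adjacent pairs: W₁W₂ = 43·56·3 = 7224; W₂W₃ = 56·3·40 = 6720; W₃W₄ = 3·40·67 = 8040.
Length 3: W₁..W₃: k=1: 0+6720+43·56·40=103040; k=2: 7224+0+43·3·40=12384 → min 12384 | W₂..W₄: k=2: 0+8040+56·3·67=19296; k=3: 6720+0+56·40·67=156800 → min 19296.
Length 4: W₁..W₄: k=1: 0+19296+43·56·67=180632; k=2: 7224+8040+43·3·67=23907; k=3: 12384+0+43·40·67=127624 → min 23907.
Optimal order: ((W₁ W₂) (W₃ W₄)) with cost 23907.

23907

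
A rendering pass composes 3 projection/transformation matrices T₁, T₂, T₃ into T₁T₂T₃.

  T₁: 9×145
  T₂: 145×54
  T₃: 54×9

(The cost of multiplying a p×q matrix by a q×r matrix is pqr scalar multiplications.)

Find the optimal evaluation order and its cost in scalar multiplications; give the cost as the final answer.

74844

(T₁(T₂T₃)): cost 82215.
((T₁T₂)T₃): cost 74844.
Optimal: ((T₁T₂)T₃) with cost 74844.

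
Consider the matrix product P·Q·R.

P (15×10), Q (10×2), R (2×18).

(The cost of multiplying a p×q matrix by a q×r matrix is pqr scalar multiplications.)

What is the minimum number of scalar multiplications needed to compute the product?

Order (P·(Q·R)): (Q·R): 10×2 by 2×18 → 10×18, cost 10·2·18 = 360; (P·(Q·R)): 15×10 by 10×18 → 15×18, cost 15·10·18 = 2700; cumulative 3060. Total 3060.
Order ((P·Q)·R): (P·Q): 15×10 by 10×2 → 15×2, cost 15·10·2 = 300; ((P·Q)·R): 15×2 by 2×18 → 15×18, cost 15·2·18 = 540; cumulative 840. Total 840.
Minimum: 840.

840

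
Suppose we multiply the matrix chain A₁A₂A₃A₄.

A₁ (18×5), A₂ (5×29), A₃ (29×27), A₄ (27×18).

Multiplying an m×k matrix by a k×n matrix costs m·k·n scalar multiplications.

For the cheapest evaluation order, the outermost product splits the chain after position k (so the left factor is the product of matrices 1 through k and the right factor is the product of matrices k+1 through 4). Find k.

1

Adjacent pairs: A₁A₂ = 18·5·29 = 2610; A₂A₃ = 5·29·27 = 3915; A₃A₄ = 29·27·18 = 14094.
Length 3: A₁..A₃: k=1: 0+3915+18·5·27=6345; k=2: 2610+0+18·29·27=16704 → min 6345 | A₂..A₄: k=2: 0+14094+5·29·18=16704; k=3: 3915+0+5·27·18=6345 → min 6345.
Top-level splits: k=1: (A₁..A₁)·(A₂..A₄) → 0+6345+18·5·18 = 7965; k=2: (A₁..A₂)·(A₃..A₄) → 2610+14094+18·29·18 = 26100; k=3: (A₁..A₃)·(A₄..A₄) → 6345+0+18·27·18 = 15093.
Best split is after A₁, i.e. k = 1.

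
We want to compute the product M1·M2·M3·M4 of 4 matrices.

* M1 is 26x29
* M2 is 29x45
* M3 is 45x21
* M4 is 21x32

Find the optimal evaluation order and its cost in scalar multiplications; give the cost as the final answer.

Adjacent pairs: M1M2 = 26·29·45 = 33930; M2M3 = 29·45·21 = 27405; M3M4 = 45·21·32 = 30240.
Length 3: M1..M3: k=1: 0+27405+26·29·21=43239; k=2: 33930+0+26·45·21=58500 → min 43239 | M2..M4: k=2: 0+30240+29·45·32=72000; k=3: 27405+0+29·21·32=46893 → min 46893.
Length 4: M1..M4: k=1: 0+46893+26·29·32=71021; k=2: 33930+30240+26·45·32=101610; k=3: 43239+0+26·21·32=60711 → min 60711.
Optimal parenthesization: ((M1·(M2·M3))·M4) with cost 60711.

60711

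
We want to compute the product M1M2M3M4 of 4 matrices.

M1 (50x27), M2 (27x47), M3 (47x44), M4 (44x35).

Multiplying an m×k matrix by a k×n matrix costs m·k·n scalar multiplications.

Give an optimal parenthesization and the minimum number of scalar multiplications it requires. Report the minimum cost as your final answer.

Adjacent pairs: M1M2 = 50·27·47 = 63450; M2M3 = 27·47·44 = 55836; M3M4 = 47·44·35 = 72380.
Length 3: M1..M3: k=1: 0+55836+50·27·44=115236; k=2: 63450+0+50·47·44=166850 → min 115236 | M2..M4: k=2: 0+72380+27·47·35=116795; k=3: 55836+0+27·44·35=97416 → min 97416.
Length 4: M1..M4: k=1: 0+97416+50·27·35=144666; k=2: 63450+72380+50·47·35=218080; k=3: 115236+0+50·44·35=192236 → min 144666.
Optimal parenthesization: (M1((M2M3)M4)) with cost 144666.

144666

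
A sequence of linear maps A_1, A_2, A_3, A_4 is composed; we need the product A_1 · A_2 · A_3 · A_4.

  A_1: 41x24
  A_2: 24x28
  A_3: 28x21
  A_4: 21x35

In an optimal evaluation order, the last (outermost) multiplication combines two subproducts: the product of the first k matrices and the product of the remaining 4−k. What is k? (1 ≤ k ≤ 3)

Adjacent pairs: A_1A_2 = 41·24·28 = 27552; A_2A_3 = 24·28·21 = 14112; A_3A_4 = 28·21·35 = 20580.
Length 3: A_1..A_3: k=1: 0+14112+41·24·21=34776; k=2: 27552+0+41·28·21=51660 → min 34776 | A_2..A_4: k=2: 0+20580+24·28·35=44100; k=3: 14112+0+24·21·35=31752 → min 31752.
Top-level splits: k=1: (A_1..A_1)·(A_2..A_4) → 0+31752+41·24·35 = 66192; k=2: (A_1..A_2)·(A_3..A_4) → 27552+20580+41·28·35 = 88312; k=3: (A_1..A_3)·(A_4..A_4) → 34776+0+41·21·35 = 64911.
Best split is after A_3, i.e. k = 3.

3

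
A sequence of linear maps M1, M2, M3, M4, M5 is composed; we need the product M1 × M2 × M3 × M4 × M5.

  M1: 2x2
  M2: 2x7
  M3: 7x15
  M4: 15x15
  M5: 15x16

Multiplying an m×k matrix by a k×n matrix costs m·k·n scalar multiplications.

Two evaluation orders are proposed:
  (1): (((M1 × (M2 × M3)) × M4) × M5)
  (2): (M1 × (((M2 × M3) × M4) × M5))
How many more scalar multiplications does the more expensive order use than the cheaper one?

Order (1) = (((M1 × (M2 × M3)) × M4) × M5): (M2 × M3): 2×7 by 7×15 → 2×15, cost 2·7·15 = 210; (M1 × (M2 × M3)): 2×2 by 2×15 → 2×15, cost 2·2·15 = 60; cumulative 270; ((M1 × (M2 × M3)) × M4): 2×15 by 15×15 → 2×15, cost 2·15·15 = 450; cumulative 720; (((M1 × (M2 × M3)) × M4) × M5): 2×15 by 15×16 → 2×16, cost 2·15·16 = 480; cumulative 1200. Total 1200.
Order (2) = (M1 × (((M2 × M3) × M4) × M5)): (M2 × M3): 2×7 by 7×15 → 2×15, cost 2·7·15 = 210; ((M2 × M3) × M4): 2×15 by 15×15 → 2×15, cost 2·15·15 = 450; cumulative 660; (((M2 × M3) × M4) × M5): 2×15 by 15×16 → 2×16, cost 2·15·16 = 480; cumulative 1140; (M1 × (((M2 × M3) × M4) × M5)): 2×2 by 2×16 → 2×16, cost 2·2·16 = 64; cumulative 1204. Total 1204.
Difference: |1200 − 1204| = 4.

4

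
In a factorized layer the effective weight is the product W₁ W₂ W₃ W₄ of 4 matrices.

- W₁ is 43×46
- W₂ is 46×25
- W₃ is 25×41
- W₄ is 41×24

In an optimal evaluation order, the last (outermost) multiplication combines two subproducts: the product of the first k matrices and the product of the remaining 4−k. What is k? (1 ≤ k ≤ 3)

1

Adjacent pairs: W₁W₂ = 43·46·25 = 49450; W₂W₃ = 46·25·41 = 47150; W₃W₄ = 25·41·24 = 24600.
Length 3: W₁..W₃: k=1: 0+47150+43·46·41=128248; k=2: 49450+0+43·25·41=93525 → min 93525 | W₂..W₄: k=2: 0+24600+46·25·24=52200; k=3: 47150+0+46·41·24=92414 → min 52200.
Top-level splits: k=1: (W₁..W₁)·(W₂..W₄) → 0+52200+43·46·24 = 99672; k=2: (W₁..W₂)·(W₃..W₄) → 49450+24600+43·25·24 = 99850; k=3: (W₁..W₃)·(W₄..W₄) → 93525+0+43·41·24 = 135837.
Best split is after W₁, i.e. k = 1.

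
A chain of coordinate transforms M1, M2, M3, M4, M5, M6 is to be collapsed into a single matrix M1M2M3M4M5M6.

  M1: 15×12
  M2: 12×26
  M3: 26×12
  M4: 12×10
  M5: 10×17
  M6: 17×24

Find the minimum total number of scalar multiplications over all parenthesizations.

14664

Adjacent pairs: M1M2 = 15·12·26 = 4680; M2M3 = 12·26·12 = 3744; M3M4 = 26·12·10 = 3120; M4M5 = 12·10·17 = 2040; M5M6 = 10·17·24 = 4080.
Length 3: M1..M3: k=1: 0+3744+15·12·12=5904; k=2: 4680+0+15·26·12=9360 → min 5904 | M2..M4: k=2: 0+3120+12·26·10=6240; k=3: 3744+0+12·12·10=5184 → min 5184 | M3..M5: k=3: 0+2040+26·12·17=7344; k=4: 3120+0+26·10·17=7540 → min 7344 | M4..M6: k=4: 0+4080+12·10·24=6960; k=5: 2040+0+12·17·24=6936 → min 6936.
Length 4: M1..M4: k=1: 0+5184+15·12·10=6984; k=2: 4680+3120+15·26·10=11700; k=3: 5904+0+15·12·10=7704 → min 6984 | M2..M5: k=2: 0+7344+12·26·17=12648; k=3: 3744+2040+12·12·17=8232; k=4: 5184+0+12·10·17=7224 → min 7224 | M3..M6: k=3: 0+6936+26·12·24=14424; k=4: 3120+4080+26·10·24=13440; k=5: 7344+0+26·17·24=17952 → min 13440.
Length 5: M1..M5: k=1: 0+7224+15·12·17=10284; k=2: 4680+7344+15·26·17=18654; k=3: 5904+2040+15·12·17=11004; k=4: 6984+0+15·10·17=9534 → min 9534 | M2..M6: k=2: 0+13440+12·26·24=20928; k=3: 3744+6936+12·12·24=14136; k=4: 5184+4080+12·10·24=12144; k=5: 7224+0+12·17·24=12120 → min 12120.
Length 6: M1..M6: k=1: 0+12120+15·12·24=16440; k=2: 4680+13440+15·26·24=27480; k=3: 5904+6936+15·12·24=17160; k=4: 6984+4080+15·10·24=14664; k=5: 9534+0+15·17·24=15654 → min 14664.
Optimal order: ((M1((M2M3)M4))(M5M6)) with cost 14664.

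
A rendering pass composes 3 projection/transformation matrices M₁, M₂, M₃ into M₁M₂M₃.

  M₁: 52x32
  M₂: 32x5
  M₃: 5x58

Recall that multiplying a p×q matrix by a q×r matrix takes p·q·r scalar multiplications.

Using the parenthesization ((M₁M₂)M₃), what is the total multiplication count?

(M₁M₂): 52×32 by 32×5 → 52×5, cost 52·32·5 = 8320
((M₁M₂)M₃): 52×5 by 5×58 → 52×58, cost 52·5·58 = 15080; cumulative 23400
Total: 23400 scalar multiplications.

23400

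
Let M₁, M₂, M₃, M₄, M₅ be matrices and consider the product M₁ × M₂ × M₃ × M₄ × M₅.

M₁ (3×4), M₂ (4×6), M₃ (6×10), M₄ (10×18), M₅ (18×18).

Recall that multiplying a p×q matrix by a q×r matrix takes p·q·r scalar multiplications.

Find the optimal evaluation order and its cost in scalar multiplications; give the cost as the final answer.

1764

Adjacent pairs: M₁M₂ = 3·4·6 = 72; M₂M₃ = 4·6·10 = 240; M₃M₄ = 6·10·18 = 1080; M₄M₅ = 10·18·18 = 3240.
Length 3: M₁..M₃: k=1: 0+240+3·4·10=360; k=2: 72+0+3·6·10=252 → min 252 | M₂..M₄: k=2: 0+1080+4·6·18=1512; k=3: 240+0+4·10·18=960 → min 960 | M₃..M₅: k=3: 0+3240+6·10·18=4320; k=4: 1080+0+6·18·18=3024 → min 3024.
Length 4: M₁..M₄: k=1: 0+960+3·4·18=1176; k=2: 72+1080+3·6·18=1476; k=3: 252+0+3·10·18=792 → min 792 | M₂..M₅: k=2: 0+3024+4·6·18=3456; k=3: 240+3240+4·10·18=4200; k=4: 960+0+4·18·18=2256 → min 2256.
Length 5: M₁..M₅: k=1: 0+2256+3·4·18=2472; k=2: 72+3024+3·6·18=3420; k=3: 252+3240+3·10·18=4032; k=4: 792+0+3·18·18=1764 → min 1764.
Optimal parenthesization: ((((M₁ × M₂) × M₃) × M₄) × M₅) with cost 1764.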